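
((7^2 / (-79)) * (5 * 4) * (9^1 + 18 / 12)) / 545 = -2058 / 8611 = -0.24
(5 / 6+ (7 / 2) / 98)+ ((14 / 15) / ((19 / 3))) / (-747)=1726423 / 1987020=0.87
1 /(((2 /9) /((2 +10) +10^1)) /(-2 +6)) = 396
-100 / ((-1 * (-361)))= -100 / 361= -0.28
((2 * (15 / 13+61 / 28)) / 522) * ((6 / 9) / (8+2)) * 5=1213 / 285012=0.00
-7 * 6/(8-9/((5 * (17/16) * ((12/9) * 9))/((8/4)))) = -1785/328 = -5.44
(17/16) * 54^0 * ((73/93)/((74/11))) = 13651/110112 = 0.12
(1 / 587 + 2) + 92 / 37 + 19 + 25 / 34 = 17887735 / 738446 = 24.22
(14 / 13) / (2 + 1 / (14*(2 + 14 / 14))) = 588 / 1105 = 0.53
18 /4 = 9 /2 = 4.50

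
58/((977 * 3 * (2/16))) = 464/2931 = 0.16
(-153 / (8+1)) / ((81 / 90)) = -18.89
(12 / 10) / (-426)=-1 / 355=-0.00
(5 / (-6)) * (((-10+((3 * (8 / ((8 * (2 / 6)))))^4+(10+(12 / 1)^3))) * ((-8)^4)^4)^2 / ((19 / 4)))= -18145235465800765915865034773778923520 / 19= -955012392936882416624475500000000000.00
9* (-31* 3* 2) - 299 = -1973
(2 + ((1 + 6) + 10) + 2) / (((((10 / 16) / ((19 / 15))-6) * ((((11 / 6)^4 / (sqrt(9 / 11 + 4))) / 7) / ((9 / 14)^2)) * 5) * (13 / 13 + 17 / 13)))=-960336 * sqrt(583) / 124814525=-0.19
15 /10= 3 /2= 1.50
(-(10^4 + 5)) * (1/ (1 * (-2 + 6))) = -2501.25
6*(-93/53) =-558/53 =-10.53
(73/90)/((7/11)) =803/630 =1.27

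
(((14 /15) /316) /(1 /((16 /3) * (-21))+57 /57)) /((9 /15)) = 392 /78921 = 0.00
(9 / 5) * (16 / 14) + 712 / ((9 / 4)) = 100328 / 315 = 318.50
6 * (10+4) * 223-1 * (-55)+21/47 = 883010/47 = 18787.45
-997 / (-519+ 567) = -997 / 48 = -20.77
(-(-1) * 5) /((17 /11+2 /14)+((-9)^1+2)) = -0.94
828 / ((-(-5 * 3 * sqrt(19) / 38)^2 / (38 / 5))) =-265696 / 125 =-2125.57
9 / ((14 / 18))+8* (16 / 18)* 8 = 4313 / 63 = 68.46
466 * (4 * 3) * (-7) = -39144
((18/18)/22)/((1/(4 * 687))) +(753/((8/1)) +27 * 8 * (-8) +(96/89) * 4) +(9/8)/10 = -117835479/78320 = -1504.54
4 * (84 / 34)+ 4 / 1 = 13.88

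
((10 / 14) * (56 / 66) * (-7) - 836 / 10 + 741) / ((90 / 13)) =1401023 / 14850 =94.34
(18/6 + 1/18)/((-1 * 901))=-55/16218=-0.00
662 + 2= 664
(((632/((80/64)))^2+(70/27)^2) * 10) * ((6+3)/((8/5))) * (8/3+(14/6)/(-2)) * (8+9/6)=22130269171/108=204909899.73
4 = 4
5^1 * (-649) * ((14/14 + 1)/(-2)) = 3245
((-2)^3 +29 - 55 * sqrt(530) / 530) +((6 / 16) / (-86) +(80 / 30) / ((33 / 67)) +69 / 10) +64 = 33139819 / 340560 - 11 * sqrt(530) / 106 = 94.92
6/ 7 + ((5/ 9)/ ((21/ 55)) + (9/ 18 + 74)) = 29035/ 378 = 76.81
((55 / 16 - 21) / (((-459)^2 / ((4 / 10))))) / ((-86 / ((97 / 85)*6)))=27257 / 10267187400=0.00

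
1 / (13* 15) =0.01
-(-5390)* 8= 43120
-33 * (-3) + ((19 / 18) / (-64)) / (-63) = 99.00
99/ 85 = 1.16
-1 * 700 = -700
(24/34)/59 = 12/1003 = 0.01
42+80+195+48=365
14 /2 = 7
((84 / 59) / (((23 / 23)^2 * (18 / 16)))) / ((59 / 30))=2240 / 3481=0.64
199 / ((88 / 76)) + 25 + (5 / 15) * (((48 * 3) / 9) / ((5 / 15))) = 4683 / 22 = 212.86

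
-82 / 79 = -1.04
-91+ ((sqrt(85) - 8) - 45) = -144+ sqrt(85) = -134.78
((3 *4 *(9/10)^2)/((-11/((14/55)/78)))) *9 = -5103/196625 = -0.03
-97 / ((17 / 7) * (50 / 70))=-55.92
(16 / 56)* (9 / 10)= 9 / 35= 0.26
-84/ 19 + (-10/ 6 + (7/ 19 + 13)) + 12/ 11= 5249/ 627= 8.37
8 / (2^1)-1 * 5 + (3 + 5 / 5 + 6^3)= 219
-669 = -669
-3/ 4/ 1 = -3/ 4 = -0.75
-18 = -18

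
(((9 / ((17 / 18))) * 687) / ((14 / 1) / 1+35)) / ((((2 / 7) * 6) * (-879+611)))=-18549 / 63784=-0.29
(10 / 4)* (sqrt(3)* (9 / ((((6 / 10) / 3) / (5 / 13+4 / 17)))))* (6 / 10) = 18495* sqrt(3) / 442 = 72.48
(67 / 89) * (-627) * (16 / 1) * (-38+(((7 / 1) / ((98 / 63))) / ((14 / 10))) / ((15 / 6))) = 172741008 / 623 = 277272.89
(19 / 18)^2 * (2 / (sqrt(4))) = 361 / 324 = 1.11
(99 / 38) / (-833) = -99 / 31654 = -0.00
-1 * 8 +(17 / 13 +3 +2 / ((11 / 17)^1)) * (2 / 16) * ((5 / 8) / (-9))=-332117 / 41184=-8.06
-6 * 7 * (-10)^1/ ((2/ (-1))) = -210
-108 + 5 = -103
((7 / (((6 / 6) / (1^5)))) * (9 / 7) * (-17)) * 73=-11169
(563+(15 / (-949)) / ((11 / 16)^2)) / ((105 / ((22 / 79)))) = 129289774 / 86591505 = 1.49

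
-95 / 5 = -19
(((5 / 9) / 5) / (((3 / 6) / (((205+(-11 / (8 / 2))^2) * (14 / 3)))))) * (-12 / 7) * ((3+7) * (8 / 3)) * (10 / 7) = -2720800 / 189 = -14395.77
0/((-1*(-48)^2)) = 0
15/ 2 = 7.50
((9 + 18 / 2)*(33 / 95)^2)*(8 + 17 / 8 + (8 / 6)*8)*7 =11411631 / 36100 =316.11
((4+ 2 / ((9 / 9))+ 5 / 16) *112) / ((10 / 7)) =4949 / 10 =494.90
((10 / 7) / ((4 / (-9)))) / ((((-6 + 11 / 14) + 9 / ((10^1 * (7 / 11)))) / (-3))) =-675 / 266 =-2.54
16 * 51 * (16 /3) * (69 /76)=75072 /19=3951.16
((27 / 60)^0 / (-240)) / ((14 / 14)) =-1 / 240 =-0.00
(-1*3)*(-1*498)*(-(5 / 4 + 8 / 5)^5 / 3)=-149821322193 / 1600000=-93638.33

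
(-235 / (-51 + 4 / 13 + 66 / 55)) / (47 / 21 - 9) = -320775 / 456814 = -0.70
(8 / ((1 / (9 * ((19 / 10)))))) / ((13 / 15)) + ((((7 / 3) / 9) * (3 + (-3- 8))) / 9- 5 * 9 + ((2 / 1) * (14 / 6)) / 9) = 357391 / 3159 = 113.13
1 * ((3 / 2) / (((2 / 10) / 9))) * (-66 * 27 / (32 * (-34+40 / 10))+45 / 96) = 2511 / 16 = 156.94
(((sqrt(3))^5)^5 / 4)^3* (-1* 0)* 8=0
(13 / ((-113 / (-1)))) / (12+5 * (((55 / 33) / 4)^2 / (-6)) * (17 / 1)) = 11232 / 931459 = 0.01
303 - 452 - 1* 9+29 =-129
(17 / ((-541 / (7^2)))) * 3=-2499 / 541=-4.62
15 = 15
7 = 7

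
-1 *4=-4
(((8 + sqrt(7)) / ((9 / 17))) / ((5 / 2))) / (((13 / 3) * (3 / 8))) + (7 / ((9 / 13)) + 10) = 272 * sqrt(7) / 585 + 1549 / 65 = 25.06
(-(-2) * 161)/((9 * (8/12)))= 161/3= 53.67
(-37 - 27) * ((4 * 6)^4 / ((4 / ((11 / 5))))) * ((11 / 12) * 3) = -160579584 / 5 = -32115916.80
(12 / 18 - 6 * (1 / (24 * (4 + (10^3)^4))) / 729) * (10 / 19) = 9720000000038875 / 27702000000110808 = 0.35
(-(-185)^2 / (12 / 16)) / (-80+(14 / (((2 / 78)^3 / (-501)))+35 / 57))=2601100 / 23715622087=0.00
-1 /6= -0.17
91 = 91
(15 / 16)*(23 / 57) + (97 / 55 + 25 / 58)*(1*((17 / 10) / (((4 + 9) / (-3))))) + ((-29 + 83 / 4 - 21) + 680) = 20494604649 / 31517200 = 650.27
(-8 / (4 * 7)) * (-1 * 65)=130 / 7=18.57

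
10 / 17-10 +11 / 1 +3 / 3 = 44 / 17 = 2.59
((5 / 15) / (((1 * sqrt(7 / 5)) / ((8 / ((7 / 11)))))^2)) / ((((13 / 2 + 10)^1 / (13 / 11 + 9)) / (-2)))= -20480 / 441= -46.44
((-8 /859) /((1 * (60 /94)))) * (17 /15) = -3196 /193275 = -0.02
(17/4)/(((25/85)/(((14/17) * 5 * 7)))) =833/2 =416.50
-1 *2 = -2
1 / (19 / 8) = 8 / 19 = 0.42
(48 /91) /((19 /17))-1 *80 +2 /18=-1235807 /15561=-79.42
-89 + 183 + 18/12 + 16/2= 207/2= 103.50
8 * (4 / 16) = 2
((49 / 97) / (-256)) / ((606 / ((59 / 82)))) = -2891 / 1233951744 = -0.00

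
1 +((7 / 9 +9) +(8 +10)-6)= 205 / 9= 22.78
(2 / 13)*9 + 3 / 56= 1047 / 728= 1.44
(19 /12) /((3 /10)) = 95 /18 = 5.28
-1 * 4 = -4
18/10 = 9/5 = 1.80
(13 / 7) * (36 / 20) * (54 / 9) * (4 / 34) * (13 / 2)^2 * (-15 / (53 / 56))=-1423656 / 901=-1580.08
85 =85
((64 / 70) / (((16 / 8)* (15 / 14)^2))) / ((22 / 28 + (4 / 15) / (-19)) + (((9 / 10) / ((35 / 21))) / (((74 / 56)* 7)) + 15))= 4409216 / 175274355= 0.03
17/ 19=0.89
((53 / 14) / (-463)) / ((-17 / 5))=265 / 110194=0.00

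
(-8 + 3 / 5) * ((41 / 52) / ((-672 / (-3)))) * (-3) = 4551 / 58240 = 0.08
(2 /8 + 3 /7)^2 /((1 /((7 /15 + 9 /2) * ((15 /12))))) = 53789 /18816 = 2.86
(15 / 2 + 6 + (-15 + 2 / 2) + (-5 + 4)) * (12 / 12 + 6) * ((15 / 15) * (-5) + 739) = -7707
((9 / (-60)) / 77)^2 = 0.00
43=43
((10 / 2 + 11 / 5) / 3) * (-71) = -852 / 5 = -170.40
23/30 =0.77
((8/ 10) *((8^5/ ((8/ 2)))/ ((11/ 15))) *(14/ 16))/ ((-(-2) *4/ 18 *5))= 193536/ 55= 3518.84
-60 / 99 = -20 / 33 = -0.61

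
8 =8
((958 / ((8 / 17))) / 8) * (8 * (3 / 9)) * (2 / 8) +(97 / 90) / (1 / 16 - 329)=642836719 / 3789360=169.64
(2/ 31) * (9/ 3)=6/ 31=0.19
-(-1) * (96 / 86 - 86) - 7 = -3951 / 43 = -91.88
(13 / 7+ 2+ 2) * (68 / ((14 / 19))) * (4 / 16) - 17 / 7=132.70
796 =796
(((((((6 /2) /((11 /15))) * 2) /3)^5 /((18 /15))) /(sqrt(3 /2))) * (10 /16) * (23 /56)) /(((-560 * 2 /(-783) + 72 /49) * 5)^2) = 408093113334375 * sqrt(6) /7973891104281344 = 0.13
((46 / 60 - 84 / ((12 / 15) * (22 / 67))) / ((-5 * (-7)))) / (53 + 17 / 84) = -210544 / 1228975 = -0.17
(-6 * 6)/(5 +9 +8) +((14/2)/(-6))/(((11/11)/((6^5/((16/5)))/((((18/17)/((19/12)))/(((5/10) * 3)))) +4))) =-3360913/528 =-6365.37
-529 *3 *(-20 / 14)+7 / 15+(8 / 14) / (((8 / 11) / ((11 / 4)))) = 1906607 / 840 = 2269.77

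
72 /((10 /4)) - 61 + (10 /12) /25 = -193 /6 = -32.17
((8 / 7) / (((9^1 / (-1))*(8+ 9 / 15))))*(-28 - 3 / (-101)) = 113000 / 273609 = 0.41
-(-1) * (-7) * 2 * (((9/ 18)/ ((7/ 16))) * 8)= -128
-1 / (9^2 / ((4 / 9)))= -4 / 729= -0.01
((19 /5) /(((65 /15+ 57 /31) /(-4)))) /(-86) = 1767 /61705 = 0.03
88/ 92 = 22/ 23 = 0.96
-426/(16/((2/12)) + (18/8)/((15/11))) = -4.36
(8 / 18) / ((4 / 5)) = 5 / 9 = 0.56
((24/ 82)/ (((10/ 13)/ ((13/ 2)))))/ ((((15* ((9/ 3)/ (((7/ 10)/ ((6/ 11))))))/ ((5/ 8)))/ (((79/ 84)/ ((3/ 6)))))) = 146861/ 1771200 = 0.08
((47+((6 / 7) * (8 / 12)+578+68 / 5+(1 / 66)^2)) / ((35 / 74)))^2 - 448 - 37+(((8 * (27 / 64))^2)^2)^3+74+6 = 4010018.41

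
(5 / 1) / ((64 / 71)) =5.55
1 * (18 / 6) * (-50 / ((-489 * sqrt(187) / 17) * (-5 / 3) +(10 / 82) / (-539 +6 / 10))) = -19856624765920 * sqrt(187) / 1186764273509677 - 93816200 / 1186764273509677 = -0.23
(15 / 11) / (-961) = -15 / 10571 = -0.00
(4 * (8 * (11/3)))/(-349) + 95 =99113/1047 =94.66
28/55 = 0.51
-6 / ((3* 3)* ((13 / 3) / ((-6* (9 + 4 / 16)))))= 111 / 13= 8.54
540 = 540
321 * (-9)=-2889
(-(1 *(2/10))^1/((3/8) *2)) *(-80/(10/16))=512/15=34.13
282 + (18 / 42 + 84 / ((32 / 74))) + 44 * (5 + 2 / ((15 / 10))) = 755.35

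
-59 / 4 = -14.75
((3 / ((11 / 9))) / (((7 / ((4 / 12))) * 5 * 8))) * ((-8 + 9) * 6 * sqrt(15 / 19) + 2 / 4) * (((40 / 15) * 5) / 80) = 3 / 12320 + 9 * sqrt(285) / 58520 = 0.00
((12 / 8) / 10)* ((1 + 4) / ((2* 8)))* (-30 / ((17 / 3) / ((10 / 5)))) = -135 / 272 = -0.50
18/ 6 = 3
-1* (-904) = 904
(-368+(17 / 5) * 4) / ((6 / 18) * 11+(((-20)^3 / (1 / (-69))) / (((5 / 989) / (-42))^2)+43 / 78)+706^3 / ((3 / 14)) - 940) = -46072 / 4952817269797655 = -0.00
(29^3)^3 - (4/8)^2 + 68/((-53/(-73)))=14507145975962.41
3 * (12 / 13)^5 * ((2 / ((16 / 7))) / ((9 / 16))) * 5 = 5806080 / 371293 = 15.64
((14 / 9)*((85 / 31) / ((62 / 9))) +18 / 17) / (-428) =-27413 / 6992236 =-0.00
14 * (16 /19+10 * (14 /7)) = 5544 /19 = 291.79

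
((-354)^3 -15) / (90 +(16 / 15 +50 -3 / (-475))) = -63215677575 / 201029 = -314460.49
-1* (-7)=7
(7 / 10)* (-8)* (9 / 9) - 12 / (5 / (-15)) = 152 / 5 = 30.40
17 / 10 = 1.70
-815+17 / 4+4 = -3227 / 4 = -806.75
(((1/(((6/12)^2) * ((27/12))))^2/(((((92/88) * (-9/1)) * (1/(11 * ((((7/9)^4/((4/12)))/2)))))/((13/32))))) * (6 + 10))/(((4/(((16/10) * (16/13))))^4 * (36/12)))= -38993068556288/151055129086875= -0.26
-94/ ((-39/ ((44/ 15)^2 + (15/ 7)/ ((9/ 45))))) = 2860138/ 61425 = 46.56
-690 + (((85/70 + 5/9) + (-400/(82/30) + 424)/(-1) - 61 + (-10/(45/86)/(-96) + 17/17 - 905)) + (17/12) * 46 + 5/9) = -115613059/61992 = -1864.97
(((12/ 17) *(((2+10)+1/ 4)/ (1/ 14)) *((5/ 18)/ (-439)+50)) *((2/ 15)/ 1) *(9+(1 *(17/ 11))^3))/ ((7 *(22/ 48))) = 1046474535232/ 327797349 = 3192.44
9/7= 1.29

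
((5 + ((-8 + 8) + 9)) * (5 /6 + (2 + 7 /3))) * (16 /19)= 3472 /57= 60.91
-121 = -121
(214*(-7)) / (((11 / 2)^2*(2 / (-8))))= 23968 / 121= 198.08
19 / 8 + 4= 51 / 8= 6.38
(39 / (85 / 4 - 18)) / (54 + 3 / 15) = 60 / 271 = 0.22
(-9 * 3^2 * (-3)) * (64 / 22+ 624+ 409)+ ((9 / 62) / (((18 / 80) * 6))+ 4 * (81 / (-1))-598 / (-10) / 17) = 21860968232 / 86955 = 251405.53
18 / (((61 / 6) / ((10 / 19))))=1080 / 1159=0.93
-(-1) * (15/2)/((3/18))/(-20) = -9/4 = -2.25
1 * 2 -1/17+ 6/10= 216/85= 2.54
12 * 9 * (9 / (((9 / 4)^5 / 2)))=8192 / 243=33.71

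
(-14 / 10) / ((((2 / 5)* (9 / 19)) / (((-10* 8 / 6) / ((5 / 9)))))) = 532 / 3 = 177.33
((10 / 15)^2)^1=4 / 9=0.44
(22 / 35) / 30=0.02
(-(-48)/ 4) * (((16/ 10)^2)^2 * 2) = 98304/ 625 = 157.29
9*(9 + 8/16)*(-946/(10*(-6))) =26961/20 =1348.05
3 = 3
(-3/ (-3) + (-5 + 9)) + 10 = 15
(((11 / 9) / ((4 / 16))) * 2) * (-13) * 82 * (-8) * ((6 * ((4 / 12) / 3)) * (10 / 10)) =1500928 / 27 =55589.93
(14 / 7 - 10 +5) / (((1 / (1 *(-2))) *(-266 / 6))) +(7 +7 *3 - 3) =3307 / 133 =24.86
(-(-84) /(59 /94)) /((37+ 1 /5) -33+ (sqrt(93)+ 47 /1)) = 10106880 /3729449 -197400 * sqrt(93) /3729449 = 2.20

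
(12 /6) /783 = 2 /783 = 0.00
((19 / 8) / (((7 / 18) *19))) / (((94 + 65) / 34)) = 51 / 742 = 0.07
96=96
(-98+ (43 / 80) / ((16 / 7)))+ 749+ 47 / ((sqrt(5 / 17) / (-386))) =-32800.96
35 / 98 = 5 / 14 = 0.36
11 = 11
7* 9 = 63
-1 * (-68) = 68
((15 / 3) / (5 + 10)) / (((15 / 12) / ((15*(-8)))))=-32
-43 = -43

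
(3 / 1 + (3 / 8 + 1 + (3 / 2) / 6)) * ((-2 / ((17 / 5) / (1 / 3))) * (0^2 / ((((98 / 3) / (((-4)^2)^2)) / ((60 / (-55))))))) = 0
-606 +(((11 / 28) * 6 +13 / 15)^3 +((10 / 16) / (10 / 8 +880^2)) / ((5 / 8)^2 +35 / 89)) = -139674738108420331 / 243975423573000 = -572.50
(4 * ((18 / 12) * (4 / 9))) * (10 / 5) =16 / 3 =5.33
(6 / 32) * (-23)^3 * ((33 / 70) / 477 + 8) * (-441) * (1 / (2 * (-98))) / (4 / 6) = -29254054959 / 474880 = -61603.05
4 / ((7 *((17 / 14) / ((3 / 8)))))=3 / 17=0.18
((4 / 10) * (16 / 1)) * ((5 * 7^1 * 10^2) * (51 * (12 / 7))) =1958400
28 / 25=1.12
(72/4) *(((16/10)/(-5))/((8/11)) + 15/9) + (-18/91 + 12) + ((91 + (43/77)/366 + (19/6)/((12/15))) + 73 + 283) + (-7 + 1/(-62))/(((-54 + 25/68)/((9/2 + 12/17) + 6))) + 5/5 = 288348781257553/591717726600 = 487.31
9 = 9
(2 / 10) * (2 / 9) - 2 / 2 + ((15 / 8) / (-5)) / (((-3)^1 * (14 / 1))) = -4771 / 5040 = -0.95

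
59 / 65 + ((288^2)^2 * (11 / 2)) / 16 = 153718456379 / 65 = 2364899328.91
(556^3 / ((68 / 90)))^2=14955942463130649600 / 289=51750665962389791.00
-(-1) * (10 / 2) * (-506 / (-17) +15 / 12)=155.07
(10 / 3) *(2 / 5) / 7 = 4 / 21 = 0.19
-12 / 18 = -0.67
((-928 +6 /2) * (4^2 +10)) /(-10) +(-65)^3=-272220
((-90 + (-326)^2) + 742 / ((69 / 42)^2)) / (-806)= -28158913 / 213187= -132.09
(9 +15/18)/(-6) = -59/36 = -1.64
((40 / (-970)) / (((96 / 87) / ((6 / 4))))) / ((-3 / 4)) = 29 / 388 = 0.07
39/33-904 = -9931/11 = -902.82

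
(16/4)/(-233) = -4/233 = -0.02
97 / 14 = 6.93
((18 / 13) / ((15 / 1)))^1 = 6 / 65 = 0.09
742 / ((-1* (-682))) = 371 / 341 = 1.09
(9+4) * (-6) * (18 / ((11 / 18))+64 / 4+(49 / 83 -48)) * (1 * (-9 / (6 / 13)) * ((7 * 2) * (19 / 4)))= -361093005 / 1826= -197750.82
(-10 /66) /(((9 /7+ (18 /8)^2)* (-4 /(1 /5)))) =28 /23463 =0.00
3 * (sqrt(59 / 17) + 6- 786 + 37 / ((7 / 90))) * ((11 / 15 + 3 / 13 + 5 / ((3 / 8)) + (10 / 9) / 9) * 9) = -10781492 / 91 + 75926 * sqrt(1003) / 3315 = -117752.57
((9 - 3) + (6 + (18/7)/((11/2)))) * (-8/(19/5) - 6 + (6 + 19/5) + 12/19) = 42432/1463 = 29.00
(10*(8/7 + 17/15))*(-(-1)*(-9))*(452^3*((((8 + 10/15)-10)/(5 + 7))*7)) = 14713701674.67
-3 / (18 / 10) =-5 / 3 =-1.67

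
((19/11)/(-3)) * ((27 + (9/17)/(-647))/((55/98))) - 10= -250859606/6654395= -37.70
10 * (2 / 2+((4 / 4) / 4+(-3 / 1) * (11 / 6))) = -85 / 2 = -42.50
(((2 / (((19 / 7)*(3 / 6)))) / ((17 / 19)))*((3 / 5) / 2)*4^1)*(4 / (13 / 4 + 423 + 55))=384 / 23375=0.02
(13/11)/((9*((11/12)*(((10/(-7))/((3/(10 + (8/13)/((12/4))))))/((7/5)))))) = -24843/601975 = -0.04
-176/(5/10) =-352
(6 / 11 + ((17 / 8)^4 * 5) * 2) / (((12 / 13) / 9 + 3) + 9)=179631777 / 10633216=16.89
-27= -27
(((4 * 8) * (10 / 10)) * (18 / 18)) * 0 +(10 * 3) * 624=18720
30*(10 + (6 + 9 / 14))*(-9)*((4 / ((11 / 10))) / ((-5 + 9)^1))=-314550 / 77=-4085.06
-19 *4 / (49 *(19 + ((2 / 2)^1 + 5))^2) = -76 / 30625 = -0.00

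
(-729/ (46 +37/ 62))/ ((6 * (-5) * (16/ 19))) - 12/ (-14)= 88467/ 59920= 1.48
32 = 32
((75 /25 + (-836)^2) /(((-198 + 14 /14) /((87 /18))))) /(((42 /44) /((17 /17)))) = -222948781 /12411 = -17963.80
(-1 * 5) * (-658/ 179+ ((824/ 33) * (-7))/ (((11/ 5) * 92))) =33921160/ 1494471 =22.70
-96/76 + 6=4.74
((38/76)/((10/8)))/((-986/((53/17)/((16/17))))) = -53/39440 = -0.00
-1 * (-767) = 767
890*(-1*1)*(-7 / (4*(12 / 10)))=15575 / 12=1297.92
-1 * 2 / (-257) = 2 / 257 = 0.01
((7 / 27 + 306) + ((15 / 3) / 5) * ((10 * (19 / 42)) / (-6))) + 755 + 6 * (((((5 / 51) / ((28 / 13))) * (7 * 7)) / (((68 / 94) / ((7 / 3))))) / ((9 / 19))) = 251612873 / 218484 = 1151.63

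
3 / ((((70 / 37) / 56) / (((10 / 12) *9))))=666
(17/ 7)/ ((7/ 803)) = 13651/ 49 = 278.59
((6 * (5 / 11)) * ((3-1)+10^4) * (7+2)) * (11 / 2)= 1350270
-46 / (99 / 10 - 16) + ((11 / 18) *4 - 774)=-419444 / 549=-764.01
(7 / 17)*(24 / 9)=56 / 51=1.10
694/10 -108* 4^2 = -8293/5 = -1658.60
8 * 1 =8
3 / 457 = 0.01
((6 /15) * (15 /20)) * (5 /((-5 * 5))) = -3 /50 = -0.06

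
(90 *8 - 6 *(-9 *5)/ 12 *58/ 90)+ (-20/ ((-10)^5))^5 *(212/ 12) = 6885937500000000000053/ 9375000000000000000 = 734.50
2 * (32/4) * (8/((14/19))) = 1216/7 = 173.71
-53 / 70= -0.76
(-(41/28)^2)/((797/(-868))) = 52111/22316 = 2.34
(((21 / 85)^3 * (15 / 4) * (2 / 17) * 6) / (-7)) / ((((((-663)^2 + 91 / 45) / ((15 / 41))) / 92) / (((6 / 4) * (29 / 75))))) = -214433163 / 846703049190700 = -0.00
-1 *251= -251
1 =1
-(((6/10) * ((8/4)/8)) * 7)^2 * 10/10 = -441/400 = -1.10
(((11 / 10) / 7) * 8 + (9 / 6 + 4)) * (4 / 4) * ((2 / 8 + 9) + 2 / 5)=91289 / 1400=65.21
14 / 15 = 0.93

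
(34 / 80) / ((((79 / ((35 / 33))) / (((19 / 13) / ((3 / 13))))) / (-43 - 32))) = -56525 / 20856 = -2.71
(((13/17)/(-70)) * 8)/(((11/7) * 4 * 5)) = -13/4675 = -0.00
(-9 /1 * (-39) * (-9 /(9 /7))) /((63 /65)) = -2535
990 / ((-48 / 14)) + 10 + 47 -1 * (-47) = -739 / 4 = -184.75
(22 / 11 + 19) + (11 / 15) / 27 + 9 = 12161 / 405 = 30.03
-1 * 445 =-445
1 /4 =0.25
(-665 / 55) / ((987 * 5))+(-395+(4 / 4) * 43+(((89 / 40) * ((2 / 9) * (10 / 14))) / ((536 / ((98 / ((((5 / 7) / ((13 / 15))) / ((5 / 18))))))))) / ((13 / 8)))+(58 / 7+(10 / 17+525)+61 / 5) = 3888125797207 / 20033119260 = 194.08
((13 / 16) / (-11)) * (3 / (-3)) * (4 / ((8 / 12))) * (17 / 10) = 663 / 880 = 0.75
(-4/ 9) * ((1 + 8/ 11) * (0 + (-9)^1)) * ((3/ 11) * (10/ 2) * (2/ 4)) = 570/ 121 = 4.71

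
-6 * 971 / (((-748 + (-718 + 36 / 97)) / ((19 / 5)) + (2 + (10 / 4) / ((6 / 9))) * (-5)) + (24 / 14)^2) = 2104514328 / 148646417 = 14.16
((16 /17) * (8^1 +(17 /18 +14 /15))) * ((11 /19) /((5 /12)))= 312928 /24225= 12.92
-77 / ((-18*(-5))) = -77 / 90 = -0.86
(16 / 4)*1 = 4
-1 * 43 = -43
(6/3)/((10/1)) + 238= 1191/5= 238.20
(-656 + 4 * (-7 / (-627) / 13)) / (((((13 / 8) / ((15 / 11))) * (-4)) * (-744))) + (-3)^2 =318516662 / 36133383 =8.82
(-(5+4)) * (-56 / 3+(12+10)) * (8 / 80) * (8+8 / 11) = -288 / 11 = -26.18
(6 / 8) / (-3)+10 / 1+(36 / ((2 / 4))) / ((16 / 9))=201 / 4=50.25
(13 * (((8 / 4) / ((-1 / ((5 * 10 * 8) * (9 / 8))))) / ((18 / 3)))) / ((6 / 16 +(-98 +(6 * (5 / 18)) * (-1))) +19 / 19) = 46800 / 2359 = 19.84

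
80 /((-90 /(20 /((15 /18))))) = -64 /3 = -21.33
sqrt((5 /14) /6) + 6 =sqrt(105) /42 + 6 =6.24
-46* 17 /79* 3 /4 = -1173 /158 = -7.42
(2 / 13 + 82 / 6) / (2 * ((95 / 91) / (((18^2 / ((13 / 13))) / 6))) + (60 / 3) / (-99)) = -373527 / 4415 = -84.60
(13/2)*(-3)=-39/2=-19.50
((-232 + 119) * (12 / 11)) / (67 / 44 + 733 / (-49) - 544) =88592 / 400611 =0.22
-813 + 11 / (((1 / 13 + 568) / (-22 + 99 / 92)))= -15789821 / 19412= -813.41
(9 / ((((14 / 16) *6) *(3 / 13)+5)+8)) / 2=234 / 739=0.32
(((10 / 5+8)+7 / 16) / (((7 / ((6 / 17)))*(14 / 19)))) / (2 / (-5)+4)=15865 / 79968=0.20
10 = 10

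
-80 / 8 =-10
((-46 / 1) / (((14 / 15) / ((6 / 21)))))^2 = 476100 / 2401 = 198.29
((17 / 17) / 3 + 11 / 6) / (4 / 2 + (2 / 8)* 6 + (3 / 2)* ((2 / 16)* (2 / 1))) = 0.56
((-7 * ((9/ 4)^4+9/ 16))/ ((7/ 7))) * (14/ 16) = -328545/ 2048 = -160.42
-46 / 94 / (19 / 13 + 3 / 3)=-0.20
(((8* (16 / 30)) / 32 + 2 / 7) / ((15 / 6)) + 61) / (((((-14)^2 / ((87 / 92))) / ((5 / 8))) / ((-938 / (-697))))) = 0.25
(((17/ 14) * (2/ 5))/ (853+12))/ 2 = 17/ 60550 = 0.00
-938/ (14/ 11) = -737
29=29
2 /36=1 /18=0.06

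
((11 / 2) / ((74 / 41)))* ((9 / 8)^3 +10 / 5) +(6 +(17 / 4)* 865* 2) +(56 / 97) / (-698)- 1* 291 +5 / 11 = 199735763817621 / 28217694208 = 7078.39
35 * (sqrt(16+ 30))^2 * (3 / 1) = 4830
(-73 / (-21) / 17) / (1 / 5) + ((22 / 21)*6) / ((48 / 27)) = 6509 / 1428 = 4.56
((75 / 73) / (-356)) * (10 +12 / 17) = -6825 / 220898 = -0.03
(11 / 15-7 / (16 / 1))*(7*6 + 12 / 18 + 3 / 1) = 9727 / 720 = 13.51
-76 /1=-76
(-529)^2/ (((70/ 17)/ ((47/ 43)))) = 223592959/ 3010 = 74283.38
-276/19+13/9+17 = 670/171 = 3.92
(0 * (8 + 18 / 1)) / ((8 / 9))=0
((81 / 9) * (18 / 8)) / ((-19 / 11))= -891 / 76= -11.72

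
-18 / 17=-1.06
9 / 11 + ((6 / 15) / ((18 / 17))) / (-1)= 218 / 495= 0.44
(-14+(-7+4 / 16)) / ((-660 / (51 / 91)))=0.02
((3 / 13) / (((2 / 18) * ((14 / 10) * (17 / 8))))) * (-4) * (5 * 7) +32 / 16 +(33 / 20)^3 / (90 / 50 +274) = -95.72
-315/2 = -157.50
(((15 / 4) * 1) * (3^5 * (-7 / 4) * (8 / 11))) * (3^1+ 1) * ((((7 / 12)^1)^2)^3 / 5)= -823543 / 22528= -36.56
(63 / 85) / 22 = 63 / 1870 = 0.03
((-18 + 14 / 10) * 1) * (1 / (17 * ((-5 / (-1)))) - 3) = 21082 / 425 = 49.60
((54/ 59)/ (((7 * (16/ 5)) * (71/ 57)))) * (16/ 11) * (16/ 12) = 20520/ 322553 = 0.06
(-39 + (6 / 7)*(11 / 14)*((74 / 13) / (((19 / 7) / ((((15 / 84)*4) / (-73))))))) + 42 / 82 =-1394693592 / 36224279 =-38.50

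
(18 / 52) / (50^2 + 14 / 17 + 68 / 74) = 629 / 4545944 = 0.00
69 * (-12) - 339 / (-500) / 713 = -295181661 / 356500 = -828.00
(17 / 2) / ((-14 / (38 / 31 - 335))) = 175899 / 868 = 202.65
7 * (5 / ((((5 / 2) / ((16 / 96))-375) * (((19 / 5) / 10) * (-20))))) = 35 / 2736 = 0.01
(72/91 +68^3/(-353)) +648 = -7772192/32123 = -241.95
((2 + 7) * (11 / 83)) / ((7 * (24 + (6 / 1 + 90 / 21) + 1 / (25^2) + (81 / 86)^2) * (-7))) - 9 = -5951876120163 / 661268721407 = -9.00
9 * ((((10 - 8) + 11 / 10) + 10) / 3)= 393 / 10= 39.30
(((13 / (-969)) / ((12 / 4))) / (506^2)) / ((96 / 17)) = -13 / 4203086976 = -0.00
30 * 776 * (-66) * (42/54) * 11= -13145440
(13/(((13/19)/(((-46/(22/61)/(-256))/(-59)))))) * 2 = -26657/83072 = -0.32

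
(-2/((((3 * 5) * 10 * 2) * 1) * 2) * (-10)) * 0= 0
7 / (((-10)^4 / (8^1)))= 7 / 1250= 0.01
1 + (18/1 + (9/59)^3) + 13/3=14378717/616137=23.34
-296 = -296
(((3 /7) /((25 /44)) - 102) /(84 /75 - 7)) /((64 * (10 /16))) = 2953 /6860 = 0.43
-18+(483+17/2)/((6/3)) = 911/4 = 227.75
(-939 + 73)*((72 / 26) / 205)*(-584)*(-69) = -1256268096 / 2665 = -471395.16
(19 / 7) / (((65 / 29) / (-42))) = -3306 / 65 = -50.86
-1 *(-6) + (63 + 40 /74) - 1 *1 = 2536 /37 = 68.54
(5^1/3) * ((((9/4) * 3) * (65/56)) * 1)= 2925/224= 13.06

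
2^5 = 32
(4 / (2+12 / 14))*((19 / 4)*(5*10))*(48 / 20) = 798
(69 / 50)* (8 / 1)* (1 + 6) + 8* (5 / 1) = 2932 / 25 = 117.28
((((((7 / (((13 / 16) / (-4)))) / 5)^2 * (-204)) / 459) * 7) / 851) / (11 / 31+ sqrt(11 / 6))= 348422144 / 9653850375- 5400543232 * sqrt(66) / 318577062375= -0.10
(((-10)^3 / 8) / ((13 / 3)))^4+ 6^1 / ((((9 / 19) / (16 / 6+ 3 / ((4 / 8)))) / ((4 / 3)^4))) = 692738.35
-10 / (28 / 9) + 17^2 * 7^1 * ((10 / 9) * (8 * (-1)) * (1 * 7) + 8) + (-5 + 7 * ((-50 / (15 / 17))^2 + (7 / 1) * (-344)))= -13113827 / 126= -104077.99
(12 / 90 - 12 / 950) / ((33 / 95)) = 0.35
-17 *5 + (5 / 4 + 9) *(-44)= -536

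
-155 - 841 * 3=-2678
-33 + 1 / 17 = -560 / 17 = -32.94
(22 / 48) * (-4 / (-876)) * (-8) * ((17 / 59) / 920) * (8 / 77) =-17 / 31204215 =-0.00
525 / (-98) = -75 / 14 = -5.36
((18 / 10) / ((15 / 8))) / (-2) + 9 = 213 / 25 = 8.52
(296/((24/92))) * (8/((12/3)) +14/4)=18722/3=6240.67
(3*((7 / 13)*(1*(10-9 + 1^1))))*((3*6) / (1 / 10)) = 7560 / 13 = 581.54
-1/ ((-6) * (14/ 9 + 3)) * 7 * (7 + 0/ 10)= 147/ 82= 1.79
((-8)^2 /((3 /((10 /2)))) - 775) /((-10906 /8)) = 8020 /16359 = 0.49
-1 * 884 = -884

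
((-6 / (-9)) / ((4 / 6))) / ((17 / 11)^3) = 1331 / 4913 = 0.27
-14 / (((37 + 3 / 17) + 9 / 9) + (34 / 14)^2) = -5831 / 18357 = -0.32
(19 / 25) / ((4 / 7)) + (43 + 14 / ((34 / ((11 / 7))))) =76461 / 1700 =44.98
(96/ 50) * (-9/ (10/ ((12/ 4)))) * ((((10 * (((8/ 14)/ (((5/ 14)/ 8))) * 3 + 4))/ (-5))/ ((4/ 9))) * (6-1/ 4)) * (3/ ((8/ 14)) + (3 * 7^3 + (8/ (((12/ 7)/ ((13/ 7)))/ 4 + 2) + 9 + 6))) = 108530057979/ 18125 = 5987865.27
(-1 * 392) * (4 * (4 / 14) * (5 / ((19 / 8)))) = -17920 / 19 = -943.16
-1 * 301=-301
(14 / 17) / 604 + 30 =154027 / 5134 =30.00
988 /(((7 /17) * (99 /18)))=33592 /77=436.26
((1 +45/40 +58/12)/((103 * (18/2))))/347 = 167/7720056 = 0.00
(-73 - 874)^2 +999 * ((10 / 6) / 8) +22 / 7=50233135 / 56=897020.27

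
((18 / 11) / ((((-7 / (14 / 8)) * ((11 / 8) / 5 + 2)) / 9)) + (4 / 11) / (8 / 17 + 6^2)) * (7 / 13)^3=-12228097 / 48696505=-0.25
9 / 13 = 0.69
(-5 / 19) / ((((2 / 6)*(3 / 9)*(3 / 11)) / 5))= -825 / 19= -43.42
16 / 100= 4 / 25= 0.16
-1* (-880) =880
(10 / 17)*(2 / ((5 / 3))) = 12 / 17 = 0.71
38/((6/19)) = 361/3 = 120.33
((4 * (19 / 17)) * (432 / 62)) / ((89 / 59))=968544 / 46903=20.65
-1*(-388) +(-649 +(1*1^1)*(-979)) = -1240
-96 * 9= -864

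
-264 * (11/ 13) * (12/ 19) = -34848/ 247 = -141.09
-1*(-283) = 283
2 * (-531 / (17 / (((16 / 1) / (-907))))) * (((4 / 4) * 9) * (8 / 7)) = 1223424 / 107933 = 11.34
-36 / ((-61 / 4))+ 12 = 876 / 61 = 14.36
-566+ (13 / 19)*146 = -8856 / 19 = -466.11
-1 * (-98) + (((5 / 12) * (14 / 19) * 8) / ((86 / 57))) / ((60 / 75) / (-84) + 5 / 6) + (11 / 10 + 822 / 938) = 101.95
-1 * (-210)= 210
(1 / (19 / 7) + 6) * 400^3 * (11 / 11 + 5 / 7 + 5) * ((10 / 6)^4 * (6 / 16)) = 28435000000000 / 3591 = 7918407128.93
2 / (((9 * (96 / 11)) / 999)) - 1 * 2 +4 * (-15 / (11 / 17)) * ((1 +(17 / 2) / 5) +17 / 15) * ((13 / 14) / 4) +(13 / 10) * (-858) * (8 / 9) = -19414079 / 18480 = -1050.55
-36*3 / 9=-12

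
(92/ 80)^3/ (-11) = -12167/ 88000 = -0.14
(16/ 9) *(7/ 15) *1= 112/ 135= 0.83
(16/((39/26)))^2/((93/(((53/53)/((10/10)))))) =1024/837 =1.22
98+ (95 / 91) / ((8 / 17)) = 72959 / 728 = 100.22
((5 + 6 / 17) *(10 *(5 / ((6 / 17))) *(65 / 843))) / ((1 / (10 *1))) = 1478750 / 2529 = 584.72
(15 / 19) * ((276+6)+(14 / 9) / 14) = 12695 / 57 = 222.72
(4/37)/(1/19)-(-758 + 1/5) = 140573/185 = 759.85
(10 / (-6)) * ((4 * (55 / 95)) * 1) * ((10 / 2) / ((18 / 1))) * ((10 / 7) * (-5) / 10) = 2750 / 3591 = 0.77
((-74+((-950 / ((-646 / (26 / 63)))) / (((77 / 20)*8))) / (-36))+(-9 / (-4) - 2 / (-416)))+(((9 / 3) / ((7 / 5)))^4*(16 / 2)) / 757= -71.52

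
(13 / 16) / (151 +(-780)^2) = 13 / 9736816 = 0.00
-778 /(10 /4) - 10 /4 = -3137 /10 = -313.70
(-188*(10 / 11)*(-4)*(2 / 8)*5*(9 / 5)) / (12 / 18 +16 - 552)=-25380 / 8833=-2.87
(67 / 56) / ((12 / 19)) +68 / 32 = 2701 / 672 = 4.02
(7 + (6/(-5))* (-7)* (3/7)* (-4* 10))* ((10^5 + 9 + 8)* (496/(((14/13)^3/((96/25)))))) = -179179108070976/8575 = -20895522807.11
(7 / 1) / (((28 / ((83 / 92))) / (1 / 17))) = 83 / 6256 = 0.01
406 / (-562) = -203 / 281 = -0.72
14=14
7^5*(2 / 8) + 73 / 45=756607 / 180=4203.37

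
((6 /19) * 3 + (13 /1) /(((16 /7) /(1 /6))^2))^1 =177991 /175104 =1.02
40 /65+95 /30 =3.78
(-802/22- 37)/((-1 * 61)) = 808/671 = 1.20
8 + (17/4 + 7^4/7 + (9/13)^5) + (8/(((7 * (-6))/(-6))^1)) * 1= 3706786219/10396204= 356.55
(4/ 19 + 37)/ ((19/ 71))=50197/ 361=139.05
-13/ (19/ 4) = -52/ 19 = -2.74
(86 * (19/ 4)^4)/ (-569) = -76.94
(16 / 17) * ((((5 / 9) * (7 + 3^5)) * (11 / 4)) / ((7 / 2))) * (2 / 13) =220000 / 13923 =15.80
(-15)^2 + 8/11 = 225.73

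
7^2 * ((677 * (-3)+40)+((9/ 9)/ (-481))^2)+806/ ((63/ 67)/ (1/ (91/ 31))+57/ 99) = -2574101244003197/ 26450577686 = -97317.39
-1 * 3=-3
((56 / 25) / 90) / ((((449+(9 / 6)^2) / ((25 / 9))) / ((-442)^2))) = 21880768 / 731025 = 29.93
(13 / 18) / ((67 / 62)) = 403 / 603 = 0.67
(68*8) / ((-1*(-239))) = 544 / 239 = 2.28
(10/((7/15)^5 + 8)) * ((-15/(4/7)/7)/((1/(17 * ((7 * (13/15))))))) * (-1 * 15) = 88106484375/12183614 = 7231.56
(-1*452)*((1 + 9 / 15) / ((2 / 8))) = -2892.80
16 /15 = 1.07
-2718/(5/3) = -8154/5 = -1630.80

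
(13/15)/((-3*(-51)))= 13/2295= 0.01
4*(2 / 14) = 4 / 7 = 0.57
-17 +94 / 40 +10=-93 / 20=-4.65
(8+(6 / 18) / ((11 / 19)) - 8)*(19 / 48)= 361 / 1584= 0.23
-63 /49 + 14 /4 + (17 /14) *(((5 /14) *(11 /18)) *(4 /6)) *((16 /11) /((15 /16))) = 19753 /7938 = 2.49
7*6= 42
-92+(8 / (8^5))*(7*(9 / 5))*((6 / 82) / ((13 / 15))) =-200850889 / 2183168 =-92.00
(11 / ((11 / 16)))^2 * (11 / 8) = 352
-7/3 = -2.33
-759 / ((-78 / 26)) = 253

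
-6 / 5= -1.20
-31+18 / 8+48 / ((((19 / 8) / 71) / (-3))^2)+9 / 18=557453479 / 1444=386048.12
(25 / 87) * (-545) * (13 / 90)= -22.62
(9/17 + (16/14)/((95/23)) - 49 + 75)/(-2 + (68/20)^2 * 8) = 116555/393414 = 0.30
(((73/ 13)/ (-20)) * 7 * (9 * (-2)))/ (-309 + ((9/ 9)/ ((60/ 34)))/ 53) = -731241/ 6386809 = -0.11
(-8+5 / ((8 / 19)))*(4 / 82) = 31 / 164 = 0.19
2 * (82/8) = 41/2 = 20.50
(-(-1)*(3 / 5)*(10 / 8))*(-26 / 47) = -39 / 94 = -0.41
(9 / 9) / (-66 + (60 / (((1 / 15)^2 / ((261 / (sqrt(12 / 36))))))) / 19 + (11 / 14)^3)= 178080257432 / 280438736907850318031 + 504076081824000 *sqrt(3) / 280438736907850318031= 0.00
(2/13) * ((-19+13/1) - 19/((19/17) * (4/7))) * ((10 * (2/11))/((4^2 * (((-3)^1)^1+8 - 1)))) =-5/32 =-0.16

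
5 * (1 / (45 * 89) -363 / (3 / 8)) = -3876839 / 801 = -4840.00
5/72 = 0.07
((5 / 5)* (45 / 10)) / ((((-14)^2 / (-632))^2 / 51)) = 5729238 / 2401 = 2386.19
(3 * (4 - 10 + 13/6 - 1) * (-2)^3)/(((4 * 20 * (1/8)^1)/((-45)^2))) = 23490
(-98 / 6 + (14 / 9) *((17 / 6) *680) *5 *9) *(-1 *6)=-809102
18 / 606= 3 / 101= 0.03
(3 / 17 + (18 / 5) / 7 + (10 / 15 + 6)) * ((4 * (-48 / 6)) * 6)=-840512 / 595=-1412.63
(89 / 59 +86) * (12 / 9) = 116.68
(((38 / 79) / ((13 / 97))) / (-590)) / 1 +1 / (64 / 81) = 24422213 / 19389760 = 1.26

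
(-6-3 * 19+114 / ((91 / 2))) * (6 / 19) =-33030 / 1729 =-19.10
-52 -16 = -68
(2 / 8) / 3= 1 / 12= 0.08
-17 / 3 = -5.67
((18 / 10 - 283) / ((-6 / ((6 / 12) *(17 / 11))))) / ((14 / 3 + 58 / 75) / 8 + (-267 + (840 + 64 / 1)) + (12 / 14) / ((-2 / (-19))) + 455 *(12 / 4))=418285 / 23225004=0.02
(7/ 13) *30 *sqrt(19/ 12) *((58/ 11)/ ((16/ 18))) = 9135 *sqrt(57)/ 572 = 120.57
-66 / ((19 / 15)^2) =-14850 / 361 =-41.14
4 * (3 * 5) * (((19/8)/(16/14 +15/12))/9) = 1330/201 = 6.62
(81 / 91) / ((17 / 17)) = 81 / 91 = 0.89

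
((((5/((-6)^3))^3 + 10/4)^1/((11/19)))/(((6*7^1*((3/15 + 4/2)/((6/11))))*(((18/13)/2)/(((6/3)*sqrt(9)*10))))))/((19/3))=8188087375/23473473408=0.35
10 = 10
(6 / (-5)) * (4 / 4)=-6 / 5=-1.20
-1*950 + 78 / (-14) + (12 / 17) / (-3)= -113741 / 119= -955.81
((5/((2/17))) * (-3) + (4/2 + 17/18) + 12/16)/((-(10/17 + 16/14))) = 530383/7416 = 71.52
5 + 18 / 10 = 34 / 5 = 6.80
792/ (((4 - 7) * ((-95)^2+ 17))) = -4/ 137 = -0.03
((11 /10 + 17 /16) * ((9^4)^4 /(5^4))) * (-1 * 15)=-961717478014105479 /10000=-96171747801410.55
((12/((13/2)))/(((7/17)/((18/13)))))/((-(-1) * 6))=1224/1183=1.03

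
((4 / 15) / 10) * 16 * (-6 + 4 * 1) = -64 / 75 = -0.85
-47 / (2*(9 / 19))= -893 / 18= -49.61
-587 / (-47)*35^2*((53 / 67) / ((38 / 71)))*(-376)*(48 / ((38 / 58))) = -622910469.46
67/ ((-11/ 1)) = -67/ 11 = -6.09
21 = 21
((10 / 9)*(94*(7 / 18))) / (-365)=-658 / 5913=-0.11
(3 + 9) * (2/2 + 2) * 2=72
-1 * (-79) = 79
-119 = -119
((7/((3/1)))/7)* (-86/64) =-43/96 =-0.45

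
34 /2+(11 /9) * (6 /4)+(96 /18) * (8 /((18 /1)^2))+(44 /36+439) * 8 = 1720801 /486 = 3540.74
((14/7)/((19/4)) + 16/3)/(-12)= -82/171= -0.48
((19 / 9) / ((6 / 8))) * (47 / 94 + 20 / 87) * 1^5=4826 / 2349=2.05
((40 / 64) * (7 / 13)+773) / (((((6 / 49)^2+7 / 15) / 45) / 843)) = 69677680275 / 1144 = 60907063.18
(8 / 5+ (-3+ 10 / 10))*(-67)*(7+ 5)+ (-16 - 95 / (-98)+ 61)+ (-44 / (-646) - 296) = 11338067 / 158270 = 71.64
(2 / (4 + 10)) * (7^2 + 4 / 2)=51 / 7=7.29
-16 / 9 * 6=-32 / 3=-10.67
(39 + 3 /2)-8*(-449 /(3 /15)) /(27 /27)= 36001 /2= 18000.50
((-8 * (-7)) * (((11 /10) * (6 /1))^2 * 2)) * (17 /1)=2073456 /25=82938.24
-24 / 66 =-4 / 11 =-0.36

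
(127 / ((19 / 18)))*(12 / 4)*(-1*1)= -6858 / 19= -360.95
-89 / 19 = -4.68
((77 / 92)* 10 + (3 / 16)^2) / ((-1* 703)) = -49487 / 4139264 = -0.01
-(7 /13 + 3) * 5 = -230 /13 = -17.69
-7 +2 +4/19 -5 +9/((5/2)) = -588/95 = -6.19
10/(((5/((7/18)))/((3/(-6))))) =-7/18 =-0.39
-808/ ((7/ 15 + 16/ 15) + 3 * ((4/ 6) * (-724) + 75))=0.66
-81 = -81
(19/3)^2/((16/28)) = 2527/36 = 70.19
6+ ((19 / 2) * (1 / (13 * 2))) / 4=6.09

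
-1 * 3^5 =-243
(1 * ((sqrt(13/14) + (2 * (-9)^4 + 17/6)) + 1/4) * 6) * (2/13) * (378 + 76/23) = 52620 * sqrt(182)/2093 + 1381283770/299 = 4620017.33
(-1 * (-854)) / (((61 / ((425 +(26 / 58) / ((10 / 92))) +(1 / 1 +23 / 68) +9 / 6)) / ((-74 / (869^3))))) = -1103119591 / 1617619050685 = -0.00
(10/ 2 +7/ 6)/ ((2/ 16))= 148/ 3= 49.33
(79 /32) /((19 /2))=0.26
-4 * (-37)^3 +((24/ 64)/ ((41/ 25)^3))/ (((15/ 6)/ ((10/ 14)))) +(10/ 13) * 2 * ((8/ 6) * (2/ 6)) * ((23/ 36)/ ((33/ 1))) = 13586799185751599/ 67058203212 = 202612.04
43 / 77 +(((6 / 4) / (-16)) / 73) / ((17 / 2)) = 853577 / 1528912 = 0.56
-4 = -4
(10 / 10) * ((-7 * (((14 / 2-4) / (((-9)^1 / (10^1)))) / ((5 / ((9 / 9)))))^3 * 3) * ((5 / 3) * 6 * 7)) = 3920 / 9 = 435.56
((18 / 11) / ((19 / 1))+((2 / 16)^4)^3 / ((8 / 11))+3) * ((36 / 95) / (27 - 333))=-354592499960059 / 92780914320343040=-0.00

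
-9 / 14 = -0.64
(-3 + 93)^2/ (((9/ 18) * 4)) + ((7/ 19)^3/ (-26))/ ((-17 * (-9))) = 110504662757/ 27285102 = 4050.00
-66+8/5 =-322/5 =-64.40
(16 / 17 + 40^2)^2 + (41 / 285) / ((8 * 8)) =13510562377289 / 5271360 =2563012.65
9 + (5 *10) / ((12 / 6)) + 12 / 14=244 / 7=34.86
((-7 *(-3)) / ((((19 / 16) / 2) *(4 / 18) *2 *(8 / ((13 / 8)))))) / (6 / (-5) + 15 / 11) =15015 / 152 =98.78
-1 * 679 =-679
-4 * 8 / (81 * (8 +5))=-32 / 1053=-0.03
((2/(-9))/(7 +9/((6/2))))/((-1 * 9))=1/405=0.00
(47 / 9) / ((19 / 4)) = 1.10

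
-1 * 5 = -5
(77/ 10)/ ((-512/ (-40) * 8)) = 77/ 1024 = 0.08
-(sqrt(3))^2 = -3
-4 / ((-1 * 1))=4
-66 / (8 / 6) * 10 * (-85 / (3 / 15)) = 210375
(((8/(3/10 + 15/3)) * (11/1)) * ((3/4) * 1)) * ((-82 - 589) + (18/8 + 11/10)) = -440649/53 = -8314.13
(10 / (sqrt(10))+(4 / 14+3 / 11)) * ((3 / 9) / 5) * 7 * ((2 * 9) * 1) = 258 / 55+42 * sqrt(10) / 5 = 31.25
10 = 10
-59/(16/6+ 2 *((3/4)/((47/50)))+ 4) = -8319/1165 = -7.14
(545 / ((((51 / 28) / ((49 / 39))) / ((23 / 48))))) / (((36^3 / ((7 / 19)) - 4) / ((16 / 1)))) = 30096535 / 1322340903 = 0.02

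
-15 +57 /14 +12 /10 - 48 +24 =-2361 /70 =-33.73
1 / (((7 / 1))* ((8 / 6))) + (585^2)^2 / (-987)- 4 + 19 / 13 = -2030044519095 / 17108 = -118660540.05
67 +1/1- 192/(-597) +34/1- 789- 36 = -143813/199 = -722.68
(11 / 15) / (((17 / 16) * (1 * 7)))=176 / 1785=0.10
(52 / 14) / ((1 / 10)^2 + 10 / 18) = 23400 / 3563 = 6.57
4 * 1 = 4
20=20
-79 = -79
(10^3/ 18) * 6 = 1000/ 3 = 333.33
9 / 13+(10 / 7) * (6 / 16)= 1.23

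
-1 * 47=-47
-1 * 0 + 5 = 5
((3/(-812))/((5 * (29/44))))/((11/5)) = -3/5887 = -0.00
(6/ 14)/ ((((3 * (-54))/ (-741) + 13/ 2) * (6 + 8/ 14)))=741/ 76337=0.01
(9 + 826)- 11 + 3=827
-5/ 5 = -1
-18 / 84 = -3 / 14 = -0.21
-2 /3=-0.67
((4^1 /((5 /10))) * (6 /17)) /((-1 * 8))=-0.35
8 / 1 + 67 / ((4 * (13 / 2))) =275 / 26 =10.58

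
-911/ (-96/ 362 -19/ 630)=103881330/ 33679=3084.45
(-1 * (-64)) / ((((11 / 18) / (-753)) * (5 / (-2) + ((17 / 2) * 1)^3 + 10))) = -6939648 / 54703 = -126.86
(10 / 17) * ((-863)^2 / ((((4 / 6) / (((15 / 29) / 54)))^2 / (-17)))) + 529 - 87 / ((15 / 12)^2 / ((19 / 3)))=-2060429357 / 1513800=-1361.10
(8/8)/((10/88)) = 44/5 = 8.80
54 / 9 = 6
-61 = -61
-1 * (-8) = 8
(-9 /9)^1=-1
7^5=16807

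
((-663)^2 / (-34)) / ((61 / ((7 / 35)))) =-25857 / 610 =-42.39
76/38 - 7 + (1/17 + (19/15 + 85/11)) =11368/2805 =4.05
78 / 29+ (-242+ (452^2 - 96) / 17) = 5804052 / 493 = 11772.92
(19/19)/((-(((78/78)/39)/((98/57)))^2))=-1623076/361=-4496.06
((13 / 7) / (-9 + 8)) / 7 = -13 / 49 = -0.27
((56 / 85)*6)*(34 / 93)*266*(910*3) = 32532864 / 31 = 1049447.23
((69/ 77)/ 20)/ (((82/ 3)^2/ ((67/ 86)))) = 41607/ 890526560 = 0.00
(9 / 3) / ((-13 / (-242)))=726 / 13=55.85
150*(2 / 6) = 50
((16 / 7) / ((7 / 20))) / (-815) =-64 / 7987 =-0.01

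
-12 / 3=-4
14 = 14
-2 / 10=-1 / 5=-0.20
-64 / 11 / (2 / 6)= -192 / 11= -17.45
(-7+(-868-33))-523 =-1431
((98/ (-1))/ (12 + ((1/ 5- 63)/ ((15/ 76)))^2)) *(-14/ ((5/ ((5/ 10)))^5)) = 441/ 3254617120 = 0.00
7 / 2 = 3.50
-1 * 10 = -10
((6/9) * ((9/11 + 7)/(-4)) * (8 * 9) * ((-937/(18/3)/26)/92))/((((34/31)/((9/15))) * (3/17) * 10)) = 1249021/657800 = 1.90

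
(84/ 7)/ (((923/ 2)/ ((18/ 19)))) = 432/ 17537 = 0.02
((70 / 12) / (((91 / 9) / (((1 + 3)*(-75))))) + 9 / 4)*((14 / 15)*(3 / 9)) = -6909 / 130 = -53.15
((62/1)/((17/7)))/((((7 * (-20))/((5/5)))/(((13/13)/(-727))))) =31/123590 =0.00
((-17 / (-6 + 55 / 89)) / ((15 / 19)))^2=826390009 / 51624225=16.01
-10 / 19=-0.53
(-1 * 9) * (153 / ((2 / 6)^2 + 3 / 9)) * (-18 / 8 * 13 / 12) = 483327 / 64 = 7551.98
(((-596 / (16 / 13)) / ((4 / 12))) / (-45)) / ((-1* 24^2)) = -1937 / 34560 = -0.06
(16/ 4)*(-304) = -1216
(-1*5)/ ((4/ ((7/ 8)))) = -35/ 32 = -1.09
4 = 4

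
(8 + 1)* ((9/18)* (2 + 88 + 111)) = 1809/2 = 904.50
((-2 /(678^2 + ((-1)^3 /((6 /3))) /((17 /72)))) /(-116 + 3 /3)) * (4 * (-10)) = -17 /11233476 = -0.00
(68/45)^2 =4624/2025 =2.28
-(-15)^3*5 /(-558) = -1875 /62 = -30.24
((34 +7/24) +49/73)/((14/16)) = 61255/1533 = 39.96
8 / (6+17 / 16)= 128 / 113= 1.13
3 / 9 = 1 / 3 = 0.33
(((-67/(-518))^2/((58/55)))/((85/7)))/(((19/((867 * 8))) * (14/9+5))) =22664961/311533747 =0.07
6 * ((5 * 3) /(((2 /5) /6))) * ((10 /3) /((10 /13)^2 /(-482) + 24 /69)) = 2107725750 /162341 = 12983.32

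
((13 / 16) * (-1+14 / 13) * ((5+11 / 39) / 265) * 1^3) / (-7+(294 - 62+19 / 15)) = 103 / 18707728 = 0.00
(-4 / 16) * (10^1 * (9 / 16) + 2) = -61 / 32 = -1.91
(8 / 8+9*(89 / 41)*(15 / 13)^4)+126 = 189267752 / 1171001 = 161.63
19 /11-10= -91 /11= -8.27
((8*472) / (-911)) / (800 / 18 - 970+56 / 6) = 16992 / 3756053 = 0.00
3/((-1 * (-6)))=1/2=0.50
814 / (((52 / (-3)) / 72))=-3381.23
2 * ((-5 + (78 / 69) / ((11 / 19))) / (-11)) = 1542 / 2783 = 0.55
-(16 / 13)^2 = -256 / 169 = -1.51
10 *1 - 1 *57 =-47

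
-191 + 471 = 280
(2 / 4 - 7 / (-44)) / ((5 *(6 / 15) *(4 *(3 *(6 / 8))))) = 29 / 792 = 0.04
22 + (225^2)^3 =129746337890647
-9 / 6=-3 / 2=-1.50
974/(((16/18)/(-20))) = -21915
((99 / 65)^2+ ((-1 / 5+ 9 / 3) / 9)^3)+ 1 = 3.35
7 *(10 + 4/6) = 224/3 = 74.67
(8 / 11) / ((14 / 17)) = 68 / 77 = 0.88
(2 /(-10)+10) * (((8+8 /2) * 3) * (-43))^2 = 117418896 /5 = 23483779.20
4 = 4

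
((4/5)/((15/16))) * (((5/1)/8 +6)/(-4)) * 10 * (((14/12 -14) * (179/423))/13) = 1460998/247455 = 5.90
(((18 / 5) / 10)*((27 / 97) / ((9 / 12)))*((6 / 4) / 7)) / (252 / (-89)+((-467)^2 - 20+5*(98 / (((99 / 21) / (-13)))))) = 1427382 / 10804448763325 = 0.00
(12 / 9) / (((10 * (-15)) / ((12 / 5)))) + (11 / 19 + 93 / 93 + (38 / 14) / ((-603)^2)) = 9415821383 / 6044999625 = 1.56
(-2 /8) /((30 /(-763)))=763 /120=6.36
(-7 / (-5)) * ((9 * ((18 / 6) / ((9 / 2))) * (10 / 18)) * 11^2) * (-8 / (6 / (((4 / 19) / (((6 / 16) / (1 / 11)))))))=-19712 / 513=-38.42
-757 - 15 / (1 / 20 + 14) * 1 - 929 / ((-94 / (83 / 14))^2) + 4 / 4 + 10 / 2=-367793226897 / 486651536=-755.76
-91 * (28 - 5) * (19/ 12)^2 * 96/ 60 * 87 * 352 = -3856444592/ 15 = -257096306.13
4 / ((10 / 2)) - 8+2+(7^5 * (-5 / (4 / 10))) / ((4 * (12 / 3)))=-2101707 / 160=-13135.67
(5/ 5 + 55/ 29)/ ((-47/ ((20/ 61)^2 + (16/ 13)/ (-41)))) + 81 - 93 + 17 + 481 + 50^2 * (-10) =-66266952900302/ 2703228359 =-24514.00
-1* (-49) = 49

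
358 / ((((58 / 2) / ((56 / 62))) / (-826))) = -8279824 / 899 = -9210.04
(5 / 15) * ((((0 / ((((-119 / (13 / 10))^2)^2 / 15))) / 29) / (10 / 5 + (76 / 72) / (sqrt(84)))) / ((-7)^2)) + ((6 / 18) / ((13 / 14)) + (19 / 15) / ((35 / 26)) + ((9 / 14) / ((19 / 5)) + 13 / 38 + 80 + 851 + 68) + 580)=204991693 / 129675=1580.81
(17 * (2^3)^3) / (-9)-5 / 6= -17423 / 18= -967.94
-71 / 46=-1.54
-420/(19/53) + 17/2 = -44197/38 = -1163.08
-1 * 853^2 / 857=-849.02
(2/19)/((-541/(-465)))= 930/10279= 0.09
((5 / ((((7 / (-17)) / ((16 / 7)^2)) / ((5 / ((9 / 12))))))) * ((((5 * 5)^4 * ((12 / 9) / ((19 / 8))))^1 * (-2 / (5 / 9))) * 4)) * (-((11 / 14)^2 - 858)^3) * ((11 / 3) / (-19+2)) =-417613917374704424000000000 / 2300155599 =-181558985642651049.19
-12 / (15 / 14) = -56 / 5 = -11.20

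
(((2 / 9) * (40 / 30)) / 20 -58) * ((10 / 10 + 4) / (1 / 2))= -15656 / 27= -579.85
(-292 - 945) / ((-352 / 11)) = 1237 / 32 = 38.66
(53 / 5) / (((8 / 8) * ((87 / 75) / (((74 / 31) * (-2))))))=-39220 / 899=-43.63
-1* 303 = -303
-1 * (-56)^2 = -3136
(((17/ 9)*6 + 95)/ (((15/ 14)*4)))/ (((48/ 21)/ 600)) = 78155/ 12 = 6512.92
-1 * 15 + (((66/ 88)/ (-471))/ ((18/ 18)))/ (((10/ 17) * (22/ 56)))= -259169/ 17270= -15.01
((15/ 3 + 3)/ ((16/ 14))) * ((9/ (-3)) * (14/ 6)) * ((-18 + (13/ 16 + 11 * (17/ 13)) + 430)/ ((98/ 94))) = -4176279/ 208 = -20078.26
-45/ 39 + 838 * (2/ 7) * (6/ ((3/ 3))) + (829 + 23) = 208155/ 91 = 2287.42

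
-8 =-8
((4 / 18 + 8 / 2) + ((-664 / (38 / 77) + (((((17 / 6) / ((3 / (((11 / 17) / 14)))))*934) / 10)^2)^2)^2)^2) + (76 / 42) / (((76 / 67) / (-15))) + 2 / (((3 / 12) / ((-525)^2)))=6873256304742092576547575858956870169171588163143292942811924166161 / 5259483847671558906708015336755403816960000000000000000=1306830956004.36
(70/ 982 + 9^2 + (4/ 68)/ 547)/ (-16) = -370156485/ 73052944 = -5.07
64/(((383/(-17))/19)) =-20672/383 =-53.97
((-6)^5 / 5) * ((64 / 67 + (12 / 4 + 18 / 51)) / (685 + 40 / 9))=-343411488 / 35337475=-9.72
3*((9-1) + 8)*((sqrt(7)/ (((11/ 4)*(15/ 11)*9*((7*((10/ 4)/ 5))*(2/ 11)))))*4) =23.65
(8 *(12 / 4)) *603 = 14472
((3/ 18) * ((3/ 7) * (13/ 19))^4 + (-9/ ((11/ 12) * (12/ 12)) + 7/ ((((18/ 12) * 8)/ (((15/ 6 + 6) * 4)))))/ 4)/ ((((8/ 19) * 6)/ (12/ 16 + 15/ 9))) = 6000945871565/ 2504259749376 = 2.40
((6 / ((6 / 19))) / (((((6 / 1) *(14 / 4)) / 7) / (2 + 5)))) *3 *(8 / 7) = 152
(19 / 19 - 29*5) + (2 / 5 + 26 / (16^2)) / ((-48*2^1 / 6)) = -1474881 / 10240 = -144.03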